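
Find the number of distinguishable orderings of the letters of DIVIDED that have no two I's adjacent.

There are 7!/(3!·2!) = 420 arrangements of DIVIDED in total.
If the two I's are adjacent, glue them into one block, leaving 6 items to arrange: (6)!/(3!) = 120 ways.
Hence 420 − 120 = 300.

300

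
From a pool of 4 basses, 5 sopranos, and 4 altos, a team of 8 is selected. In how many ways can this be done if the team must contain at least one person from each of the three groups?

1268

Total 8-person selections from all 13: C(13,8) = 1287.
Subtract selections that omit an entire group: no basses → C(9,8) = 9; no sopranos → C(8,8) = 1; no altos → C(9,8) = 9.
Add back selections omitting two groups (i.e. drawn from a single group): C(4,8) + C(5,8) + C(4,8) = 0.
By inclusion–exclusion: 1287 − 19 + 0 = 1268.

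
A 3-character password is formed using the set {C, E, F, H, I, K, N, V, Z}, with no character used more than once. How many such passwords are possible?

With no repetition, fill the 3 characters in order: 9 choices, then 8, down to 7.
9 × 8 × 7 = 504.

504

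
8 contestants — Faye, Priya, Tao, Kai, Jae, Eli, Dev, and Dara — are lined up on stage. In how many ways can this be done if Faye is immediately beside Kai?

Treat {Faye, Kai} as a single unit. There are 7 units to order, and the pair itself can be ordered 2 ways.
That gives 2 × 7! = 2 × 5040 = 10080.

10080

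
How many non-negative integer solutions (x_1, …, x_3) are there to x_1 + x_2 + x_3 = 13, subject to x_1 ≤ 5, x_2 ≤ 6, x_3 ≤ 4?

6

Ignoring the caps, the number of non-negative solutions to x_1+…+x_3 = 13 is C(15,2) = 105.
Subtract solutions that violate a single cap (substitute x_i' = x_i − (cap_i+1)): x_1 ≥ 6 gives C(9,2) = 36; x_2 ≥ 7 gives C(8,2) = 28; x_3 ≥ 5 gives C(10,2) = 45. Together 109.
Add back pairs where two caps are both exceeded: 1 + 6 + 3 = 10.
By inclusion–exclusion the count is 105 − 109 + 10 = 6.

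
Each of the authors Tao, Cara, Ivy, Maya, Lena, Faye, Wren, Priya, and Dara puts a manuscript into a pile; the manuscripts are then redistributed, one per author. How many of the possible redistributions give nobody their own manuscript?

Let Aᵢ be the assignments in which author i gets their own manuscript. We want the size of the complement of A₁∪…∪A_9.
By inclusion–exclusion this is Σ_{j=0}^{9} (−1)^j C(9,j)·(9−j)!.
Computing: 362880 − 362880 + 181440 − 60480 + 15120 − 3024 + 504 − 72 + 9 − 1 = 133496.

133496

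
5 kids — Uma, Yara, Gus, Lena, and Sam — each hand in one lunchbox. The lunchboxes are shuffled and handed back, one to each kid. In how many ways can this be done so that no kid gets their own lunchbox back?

44

This is the derangement count D_5: permutations of 5 items with no fixed point.
By inclusion–exclusion this is Σ_{j=0}^{5} (−1)^j C(5,j)·(5−j)!.
Computing: 120 − 120 + 60 − 20 + 5 − 1 = 44.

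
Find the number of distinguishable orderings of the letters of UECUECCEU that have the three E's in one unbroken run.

140

Treat the 3 copies of E as a single block. The multiset to arrange is then {EEE, C, C, C, U, U, U}, 7 items in all.
That gives (7)!/(3!·3!) = 140 arrangements.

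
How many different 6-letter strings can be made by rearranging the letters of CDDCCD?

20

Letter multiplicities in CDDCCD: C×3, D×3.
The number of distinct arrangements is 6!/(3!·3!) = 720/36 = 20.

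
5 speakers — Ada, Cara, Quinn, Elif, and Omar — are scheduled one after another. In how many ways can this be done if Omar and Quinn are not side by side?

Of the 5! = 120 arrangements, those with Omar and Quinn adjacent number 2 × 4! = 48 (treat the pair as a block with 2 internal orders).
So 120 − 48 = 72 arrangements keep them apart.

72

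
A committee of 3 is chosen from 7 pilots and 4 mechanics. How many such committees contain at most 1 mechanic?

Split by how many mechanics are chosen (0 through 1).
Sum: C(4,0)·C(7,3) + C(4,1)·C(7,2) = 35 + 84 = 119.

119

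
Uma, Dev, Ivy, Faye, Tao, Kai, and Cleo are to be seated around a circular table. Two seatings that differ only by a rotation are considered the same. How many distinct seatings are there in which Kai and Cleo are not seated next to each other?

Without the restriction there are (6)! = 720 seatings.
Seatings with Kai beside Cleo: treat them as a block with 2 internal orders, giving 2 × (5)! = 240.
Subtracting, 720 − 240 = 480.

480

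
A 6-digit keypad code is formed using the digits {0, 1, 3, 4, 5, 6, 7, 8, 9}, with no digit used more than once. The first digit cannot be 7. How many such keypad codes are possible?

53760

The first digit has 9−1 = 8 choices (anything except 7).
The remaining 5 digits are filled from the other 8 symbols without repetition: 8 × 7 × 6 × 5 × 4 = 6720.
Total: 8 × 6720 = 53760.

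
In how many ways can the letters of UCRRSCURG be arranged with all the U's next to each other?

3360

Treat the 2 copies of U as a single block. The multiset to arrange is then {UU, C, C, G, R, R, R, S}, 8 items in all.
That gives (8)!/(3!·2!) = 3360 arrangements.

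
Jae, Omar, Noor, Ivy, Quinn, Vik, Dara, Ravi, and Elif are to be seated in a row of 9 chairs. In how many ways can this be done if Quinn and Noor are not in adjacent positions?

282240

There are 9! = 362880 arrangements in all. If Quinn and Noor are adjacent, merging them into one block gives 2·(8)! = 80640 arrangements.
So 362880 − 80640 = 282240 arrangements keep them apart.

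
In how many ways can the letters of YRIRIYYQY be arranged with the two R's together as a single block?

840

Treat the 2 copies of R as a single block. The multiset to arrange is then {RR, I, I, Q, Y, Y, Y, Y}, 8 items in all.
That gives (8)!/(4!·2!) = 840 arrangements.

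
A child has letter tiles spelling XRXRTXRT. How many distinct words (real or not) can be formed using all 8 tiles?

560

The 8 letters of XRXRTXRT have repeats: R appearing 3 times, T appearing twice, and X appearing 3 times.
The number of distinct arrangements is 8!/(3!·3!·2!) = 40320/72 = 560.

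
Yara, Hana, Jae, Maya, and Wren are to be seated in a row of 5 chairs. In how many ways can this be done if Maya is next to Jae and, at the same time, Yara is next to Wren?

Treat {Maya,Jae} as one block (2 orders) and {Yara,Wren} as another (2 orders).
That leaves 3 units to arrange: 2 × 2 × 3! = 4 × 6 = 24.

24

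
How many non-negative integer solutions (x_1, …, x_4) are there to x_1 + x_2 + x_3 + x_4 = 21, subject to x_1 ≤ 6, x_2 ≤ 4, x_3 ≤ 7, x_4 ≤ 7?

Ignoring the caps, the number of non-negative solutions to x_1+…+x_4 = 21 is C(24,3) = 2024.
Subtract solutions that violate a single cap (substitute x_i' = x_i − (cap_i+1)): x_1 ≥ 7 gives C(17,3) = 680; x_2 ≥ 5 gives C(19,3) = 969; x_3 ≥ 8 gives C(16,3) = 560; x_4 ≥ 8 gives C(16,3) = 560. Together 2769.
Add back pairs where two caps are both exceeded: 220 + 84 + 84 + 165 + 165 + 56 = 774.
Subtract triples: 4 + 4 + 0 + 1 = 9.
By inclusion–exclusion the count is 2024 − 2769 + 774 − 9 = 20.

20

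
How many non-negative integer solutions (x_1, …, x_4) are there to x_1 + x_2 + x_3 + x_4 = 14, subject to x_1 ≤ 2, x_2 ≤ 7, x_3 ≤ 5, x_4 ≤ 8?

Ignoring the caps, the number of non-negative solutions to x_1+…+x_4 = 14 is C(17,3) = 680.
Subtract solutions that violate a single cap (substitute x_i' = x_i − (cap_i+1)): x_1 ≥ 3 gives C(14,3) = 364; x_2 ≥ 8 gives C(9,3) = 84; x_3 ≥ 6 gives C(11,3) = 165; x_4 ≥ 9 gives C(8,3) = 56. Together 669.
Add back pairs where two caps are both exceeded: 20 + 56 + 10 + 1 + 0 + 0 = 87.
By inclusion–exclusion the count is 680 − 669 + 87 = 98.

98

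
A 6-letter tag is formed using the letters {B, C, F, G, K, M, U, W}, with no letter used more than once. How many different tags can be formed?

This is a permutation of 6 out of 8: P(8,6) = 8!/2!.
That product is 8 × 7 × 6 × 5 × 4 × 3 = 20160.

20160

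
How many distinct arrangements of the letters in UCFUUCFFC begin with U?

With the first slot taken by U, it remains to arrange the other 8 letters (CFUUCFFC).
Those 8 letters have C appearing 3 times, F appearing 3 times, and U appearing twice, giving (8)!/(3!·3!·2!) = 560.

560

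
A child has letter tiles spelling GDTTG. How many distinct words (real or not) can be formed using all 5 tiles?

The 5 letters of GDTTG have repeats: G appearing twice and T appearing twice.
So there are 5! / (2!·2!) = 30 distinguishable arrangements.

30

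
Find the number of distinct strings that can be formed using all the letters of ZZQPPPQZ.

Letter multiplicities in ZZQPPPQZ: P×3, Q×2, Z×3.
So there are 8! / (3!·3!·2!) = 560 distinguishable arrangements.

560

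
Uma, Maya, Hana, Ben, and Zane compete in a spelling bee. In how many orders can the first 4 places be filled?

120

There are 5 choices for 1st place, 4 for 2nd, and so on down to 2 for position 4.
That gives 5 × 4 × 3 × 2 = 120.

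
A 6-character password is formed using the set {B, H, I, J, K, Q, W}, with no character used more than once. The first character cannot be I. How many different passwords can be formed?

The first character has 7−1 = 6 choices (anything except I).
The remaining 5 characters are filled from the other 6 symbols without repetition: 6 × 5 × 4 × 3 × 2 = 720.
Total: 6 × 720 = 4320.

4320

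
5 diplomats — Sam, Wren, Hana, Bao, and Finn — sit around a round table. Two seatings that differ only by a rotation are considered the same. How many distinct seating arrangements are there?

24

Seat Sam anywhere (absorbing the rotational symmetry), then permute the other 4: (4)! = 24.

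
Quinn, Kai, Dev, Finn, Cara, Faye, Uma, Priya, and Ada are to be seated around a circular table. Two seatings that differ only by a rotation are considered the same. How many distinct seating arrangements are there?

Fix one person's seat to break rotational symmetry; the remaining 8 people can be arranged in (8)! = 40320 ways.

40320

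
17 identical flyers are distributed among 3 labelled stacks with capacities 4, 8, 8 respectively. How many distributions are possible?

Without the upper bounds there are C(19,2) = 171 ways to split 17 among 3 stacks.
Subtract solutions that violate a single cap (substitute x_i' = x_i − (cap_i+1)): x_1 ≥ 5 gives C(14,2) = 91; x_2 ≥ 9 gives C(10,2) = 45; x_3 ≥ 9 gives C(10,2) = 45. Together 181.
Add back pairs where two caps are both exceeded: 10 + 10 + 0 = 20.
By inclusion–exclusion the count is 171 − 181 + 20 = 10.

10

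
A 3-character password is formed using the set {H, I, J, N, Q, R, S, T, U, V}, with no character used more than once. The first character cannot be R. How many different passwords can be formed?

The first character has 10−1 = 9 choices (anything except R).
The remaining 2 characters are filled from the other 9 symbols without repetition: 9 × 8 = 72.
Total: 9 × 72 = 648.

648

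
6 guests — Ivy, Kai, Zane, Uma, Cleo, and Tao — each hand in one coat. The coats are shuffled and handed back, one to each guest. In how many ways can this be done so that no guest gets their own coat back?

Count assignments avoiding every fixed point. For any j of the 6 guests fixed to their own coat, the other 6−j can be arranged in (6−j)! ways.
By inclusion–exclusion this is Σ_{j=0}^{6} (−1)^j C(6,j)·(6−j)!.
Computing: 720 − 720 + 360 − 120 + 30 − 6 + 1 = 265.

265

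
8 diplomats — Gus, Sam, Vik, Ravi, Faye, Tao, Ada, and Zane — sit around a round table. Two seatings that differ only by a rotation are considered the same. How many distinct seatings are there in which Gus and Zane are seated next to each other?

1440

Glue Gus and Zane into a block (2 internal orders). Seating 7 units around a circle gives (6)! arrangements.
So 2 × (6)! = 2 × 720 = 1440.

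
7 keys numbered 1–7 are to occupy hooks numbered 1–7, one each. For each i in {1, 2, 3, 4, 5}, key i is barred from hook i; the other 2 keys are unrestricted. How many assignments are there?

2428

Let Aᵢ (for 1 ≤ i ≤ 5) be the placements that put key i in its forbidden hook. Any j of these fix j positions, leaving (7−j)! ways to fill the rest, and there are C(5,j) ways to pick which j.
By inclusion–exclusion, the number of valid placements is Σ_{j=0}^{5} (−1)^j C(5,j)·(7−j)!.
Computing: 5040 − 3600 + 1200 − 240 + 30 − 2 = 2428.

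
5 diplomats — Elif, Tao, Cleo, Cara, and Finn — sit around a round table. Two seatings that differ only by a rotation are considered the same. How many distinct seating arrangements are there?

Around a circle, 5 distinct people have 5!/5 = (4)! = 24 rotationally distinct seatings.

24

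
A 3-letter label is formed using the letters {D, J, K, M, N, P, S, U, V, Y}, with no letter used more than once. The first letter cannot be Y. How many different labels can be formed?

The first letter has 10−1 = 9 choices (anything except Y).
The remaining 2 letters are filled from the other 9 symbols without repetition: 9 × 8 = 72.
Total: 9 × 72 = 648.

648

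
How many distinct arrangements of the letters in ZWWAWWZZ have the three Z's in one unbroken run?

Treat the 3 copies of Z as a single block. The multiset to arrange is then {ZZZ, A, W, W, W, W}, 6 items in all.
That gives (6)!/(4!) = 30 arrangements.

30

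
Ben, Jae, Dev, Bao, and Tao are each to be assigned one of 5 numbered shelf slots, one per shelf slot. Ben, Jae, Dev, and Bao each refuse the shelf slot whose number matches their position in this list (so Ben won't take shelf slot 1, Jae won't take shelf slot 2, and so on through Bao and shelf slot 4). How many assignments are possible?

Let Aᵢ (for 1 ≤ i ≤ 4) be the placements that put person i in their forbidden shelf slot. Any j of these fix j positions, leaving (5−j)! ways to fill the rest, and there are C(4,j) ways to pick which j.
By inclusion–exclusion, the number of valid placements is Σ_{j=0}^{4} (−1)^j C(4,j)·(5−j)!.
Computing: 120 − 96 + 36 − 8 + 1 = 53.

53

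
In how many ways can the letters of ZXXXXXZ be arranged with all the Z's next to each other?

Treat the 2 copies of Z as a single block. The multiset to arrange is then {ZZ, X, X, X, X, X}, 6 items in all.
That gives (6)!/(5!) = 6 arrangements.

6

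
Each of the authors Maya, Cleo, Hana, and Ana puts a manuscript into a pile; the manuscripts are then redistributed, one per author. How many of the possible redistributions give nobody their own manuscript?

Let Aᵢ be the assignments in which author i gets their own manuscript. We want the size of the complement of A₁∪…∪A_4.
By inclusion–exclusion this is Σ_{j=0}^{4} (−1)^j C(4,j)·(4−j)!.
Computing: 24 − 24 + 12 − 4 + 1 = 9.

9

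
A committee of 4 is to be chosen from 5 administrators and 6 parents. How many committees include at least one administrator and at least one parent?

310

Unrestricted: C(11,4) = 330 ways to pick any 4 of the 11.
Selections missing a whole group: no administrators → C(6,4) = 15; no parents → C(5,4) = 5.
Both groups omitted at once is impossible, so 330 − 20 = 310.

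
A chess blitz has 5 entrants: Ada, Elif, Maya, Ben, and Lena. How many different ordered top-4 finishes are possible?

This is an ordered selection of 4 from 5: P(5,4).
That gives 5 × 4 × 3 × 2 = 120.

120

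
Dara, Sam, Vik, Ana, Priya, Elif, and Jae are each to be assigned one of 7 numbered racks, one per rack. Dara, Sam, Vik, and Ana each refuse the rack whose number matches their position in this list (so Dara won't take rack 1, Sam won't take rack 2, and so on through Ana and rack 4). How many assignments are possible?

Let Aᵢ (for 1 ≤ i ≤ 4) be the placements that put person i in their forbidden rack. Any j of these fix j positions, leaving (7−j)! ways to fill the rest, and there are C(4,j) ways to pick which j.
By inclusion–exclusion, the number of valid placements is Σ_{j=0}^{4} (−1)^j C(4,j)·(7−j)!.
Computing: 5040 − 2880 + 720 − 96 + 6 = 2790.

2790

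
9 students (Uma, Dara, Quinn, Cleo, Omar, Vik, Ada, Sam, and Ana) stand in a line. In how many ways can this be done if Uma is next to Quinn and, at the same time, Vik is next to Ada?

20160

Treat {Uma,Quinn} as one block (2 orders) and {Vik,Ada} as another (2 orders).
That leaves 7 units to arrange: 2 × 2 × 7! = 4 × 5040 = 20160.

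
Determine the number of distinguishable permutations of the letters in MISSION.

1260

MISSION has 7 letters with I appearing twice and S appearing twice.
Dividing 7! = 5040 by 2!·2! = 4 for the repeated letters gives 1260.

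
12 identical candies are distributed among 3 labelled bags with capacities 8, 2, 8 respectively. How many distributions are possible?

18

Without the upper bounds there are C(14,2) = 91 ways to split 12 among 3 bags.
Subtract solutions that violate a single cap (substitute x_i' = x_i − (cap_i+1)): x_1 ≥ 9 gives C(5,2) = 10; x_2 ≥ 3 gives C(11,2) = 55; x_3 ≥ 9 gives C(5,2) = 10. Together 75.
Add back pairs where two caps are both exceeded: 1 + 0 + 1 = 2.
By inclusion–exclusion the count is 91 − 75 + 2 = 18.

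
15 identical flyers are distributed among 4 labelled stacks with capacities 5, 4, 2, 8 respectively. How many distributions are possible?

By stars and bars, unrestricted non-negative solutions to x_1+…+x_4 = 15 number C(15+3,3) = 816.
Subtract solutions that violate a single cap (substitute x_i' = x_i − (cap_i+1)): x_1 ≥ 6 gives C(12,3) = 220; x_2 ≥ 5 gives C(13,3) = 286; x_3 ≥ 3 gives C(15,3) = 455; x_4 ≥ 9 gives C(9,3) = 84. Together 1045.
Add back pairs where two caps are both exceeded: 35 + 84 + 1 + 120 + 4 + 20 = 264.
Subtract triples: 4 + 0 + 0 + 0 = 4.
By inclusion–exclusion the count is 816 − 1045 + 264 − 4 = 31.

31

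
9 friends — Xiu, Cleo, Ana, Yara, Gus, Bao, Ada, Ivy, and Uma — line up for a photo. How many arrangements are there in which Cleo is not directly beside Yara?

There are 9! = 362880 arrangements in all. If Cleo and Yara are adjacent, merging them into one block gives 2·(8)! = 80640 arrangements.
Complementary counting: 362880 − 80640 = 282240.

282240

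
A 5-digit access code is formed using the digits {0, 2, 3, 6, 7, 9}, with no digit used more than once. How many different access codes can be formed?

Choose and order 5 of the 6 symbols: the first digit has 6 options, the next 5, and so on down to 2.
That product is 6 × 5 × 4 × 3 × 2 = 720.

720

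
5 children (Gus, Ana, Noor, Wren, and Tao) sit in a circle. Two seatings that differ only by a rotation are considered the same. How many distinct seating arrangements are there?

24

Around a circle, 5 distinct people have 5!/5 = (4)! = 24 rotationally distinct seatings.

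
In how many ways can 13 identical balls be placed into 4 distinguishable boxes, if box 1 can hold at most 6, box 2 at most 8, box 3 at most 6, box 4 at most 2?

115

By stars and bars, unrestricted non-negative solutions to x_1+…+x_4 = 13 number C(13+3,3) = 560.
Subtract solutions that violate a single cap (substitute x_i' = x_i − (cap_i+1)): x_1 ≥ 7 gives C(9,3) = 84; x_2 ≥ 9 gives C(7,3) = 35; x_3 ≥ 7 gives C(9,3) = 84; x_4 ≥ 3 gives C(13,3) = 286. Together 489.
Add back pairs where two caps are both exceeded: 0 + 0 + 20 + 0 + 4 + 20 = 44.
By inclusion–exclusion the count is 560 − 489 + 44 = 115.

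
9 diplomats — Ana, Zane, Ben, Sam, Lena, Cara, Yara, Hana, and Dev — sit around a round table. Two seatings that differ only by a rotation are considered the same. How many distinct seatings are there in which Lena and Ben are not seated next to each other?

30240

All circular seatings of 9 people number (8)! = 40320.
Seatings with Lena beside Ben: treat them as a block with 2 internal orders, giving 2 × (7)! = 10080.
Subtracting, 40320 − 10080 = 30240.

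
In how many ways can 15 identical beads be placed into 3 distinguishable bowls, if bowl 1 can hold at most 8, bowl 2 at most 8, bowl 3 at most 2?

9

By stars and bars, unrestricted non-negative solutions to x_1+…+x_3 = 15 number C(15+2,2) = 136.
Subtract solutions that violate a single cap (substitute x_i' = x_i − (cap_i+1)): x_1 ≥ 9 gives C(8,2) = 28; x_2 ≥ 9 gives C(8,2) = 28; x_3 ≥ 3 gives C(14,2) = 91. Together 147.
Add back pairs where two caps are both exceeded: 0 + 10 + 10 = 20.
By inclusion–exclusion the count is 136 − 147 + 20 = 9.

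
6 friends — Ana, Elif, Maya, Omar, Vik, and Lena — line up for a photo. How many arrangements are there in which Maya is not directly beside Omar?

480

There are 6! = 720 arrangements in all. If Maya and Omar are adjacent, merging them into one block gives 2·(5)! = 240 arrangements.
Complementary counting: 720 − 240 = 480.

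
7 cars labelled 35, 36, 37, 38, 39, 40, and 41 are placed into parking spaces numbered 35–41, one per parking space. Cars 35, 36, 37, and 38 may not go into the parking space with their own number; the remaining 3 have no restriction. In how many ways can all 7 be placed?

2790

Let Aᵢ (for 35 ≤ i ≤ 38) be the placements that put car i in its forbidden parking space. Any j of these fix j positions, leaving (7−j)! ways to fill the rest, and there are C(4,j) ways to pick which j.
By inclusion–exclusion, the number of valid placements is Σ_{j=0}^{4} (−1)^j C(4,j)·(7−j)!.
Computing: 5040 − 2880 + 720 − 96 + 6 = 2790.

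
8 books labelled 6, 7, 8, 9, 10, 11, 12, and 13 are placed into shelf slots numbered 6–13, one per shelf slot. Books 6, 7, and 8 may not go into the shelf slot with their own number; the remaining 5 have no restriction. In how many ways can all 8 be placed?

27240

Let Aᵢ (for i ∈ {6, 7, 8}) be the placements that put book i in its forbidden shelf slot. Any j of these fix j positions, leaving (8−j)! ways to fill the rest, and there are C(3,j) ways to pick which j.
By inclusion–exclusion, the number of valid placements is Σ_{j=0}^{3} (−1)^j C(3,j)·(8−j)!.
Computing: 40320 − 15120 + 2160 − 120 = 27240.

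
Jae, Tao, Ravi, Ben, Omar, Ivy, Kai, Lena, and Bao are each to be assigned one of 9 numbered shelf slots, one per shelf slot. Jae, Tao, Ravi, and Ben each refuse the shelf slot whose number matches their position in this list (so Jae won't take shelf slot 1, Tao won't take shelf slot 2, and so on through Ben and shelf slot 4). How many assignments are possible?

Let Aᵢ (for 1 ≤ i ≤ 4) be the placements that put person i in their forbidden shelf slot. Any j of these fix j positions, leaving (9−j)! ways to fill the rest, and there are C(4,j) ways to pick which j.
By inclusion–exclusion, the number of valid placements is Σ_{j=0}^{4} (−1)^j C(4,j)·(9−j)!.
Computing: 362880 − 161280 + 30240 − 2880 + 120 = 229080.

229080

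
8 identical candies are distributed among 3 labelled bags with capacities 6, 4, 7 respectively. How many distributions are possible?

31

Without the upper bounds there are C(10,2) = 45 ways to split 8 among 3 bags.
Subtract solutions that violate a single cap (substitute x_i' = x_i − (cap_i+1)): x_1 ≥ 7 gives C(3,2) = 3; x_2 ≥ 5 gives C(5,2) = 10; x_3 ≥ 8 gives C(2,2) = 1. Together 14.
No two caps can be exceeded simultaneously, so the pair terms are all 0.
By inclusion–exclusion the count is 45 − 14 + 0 = 31.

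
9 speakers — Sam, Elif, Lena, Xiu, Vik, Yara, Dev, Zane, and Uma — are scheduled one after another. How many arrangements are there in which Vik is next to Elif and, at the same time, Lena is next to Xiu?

20160

Treat {Vik,Elif} as one block (2 orders) and {Lena,Xiu} as another (2 orders).
That leaves 7 units to arrange: 2 × 2 × 7! = 4 × 5040 = 20160.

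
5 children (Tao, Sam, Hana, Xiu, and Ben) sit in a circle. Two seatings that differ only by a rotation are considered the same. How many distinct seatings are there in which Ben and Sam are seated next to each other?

12

Glue Ben and Sam into a block (2 internal orders). Seating 4 units around a circle gives (3)! arrangements.
So 2 × (3)! = 2 × 6 = 12.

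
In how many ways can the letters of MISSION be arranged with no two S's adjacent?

900

Total arrangements of MISSION: 7!/(2!·2!) = 1260.
If the two S's are adjacent, glue them into one block, leaving 6 items to arrange: (6)!/(2!) = 360 ways.
Subtracting, 1260 − 360 = 900 arrangements keep the S's apart.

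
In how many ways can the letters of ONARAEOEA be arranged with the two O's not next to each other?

11760

There are 9!/(3!·2!·2!) = 15120 arrangements of ONARAEOEA in total.
If the two O's are adjacent, glue them into one block, leaving 8 items to arrange: (8)!/(3!·2!) = 3360 ways.
Subtracting, 15120 − 3360 = 11760 arrangements keep the O's apart.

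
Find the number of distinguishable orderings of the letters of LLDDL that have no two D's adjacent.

Total arrangements of LLDDL: 5!/(3!·2!) = 10.
If the two D's are adjacent, glue them into one block, leaving 4 items to arrange: (4)!/(3!) = 4 ways.
Hence 10 − 4 = 6.

6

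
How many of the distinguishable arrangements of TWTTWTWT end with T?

Fix T in the last position and arrange the remaining 7 letters.
Those 7 letters have T appearing 4 times and W appearing 3 times, giving (7)!/(4!·3!) = 35.

35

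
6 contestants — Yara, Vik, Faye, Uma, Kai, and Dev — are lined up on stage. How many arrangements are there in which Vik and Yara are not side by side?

480

Of the 6! = 720 arrangements, those with Vik and Yara adjacent number 2 × 5! = 240 (treat the pair as a block with 2 internal orders).
Complementary counting: 720 − 240 = 480.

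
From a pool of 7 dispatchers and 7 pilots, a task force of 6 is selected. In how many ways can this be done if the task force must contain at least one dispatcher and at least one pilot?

With no constraint there are C(14,6) = 3003 possible selections.
Subtract selections that omit an entire group: no dispatchers → C(7,6) = 7; no pilots → C(7,6) = 7.
Both groups omitted at once is impossible, so 3003 − 14 = 2989.

2989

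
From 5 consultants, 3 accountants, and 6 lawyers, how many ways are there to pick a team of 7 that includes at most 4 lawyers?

3256

Split by how many lawyers are chosen (0 through 4).
Sum: C(6,0)·C(8,7) + C(6,1)·C(8,6) + C(6,2)·C(8,5) + C(6,3)·C(8,4) + C(6,4)·C(8,3) = 8 + 168 + 840 + 1400 + 840 = 3256.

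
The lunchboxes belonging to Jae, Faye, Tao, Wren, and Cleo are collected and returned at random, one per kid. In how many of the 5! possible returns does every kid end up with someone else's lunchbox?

Count assignments avoiding every fixed point. For any j of the 5 kids fixed to their own lunchbox, the other 5−j can be arranged in (5−j)! ways.
By inclusion–exclusion this is Σ_{j=0}^{5} (−1)^j C(5,j)·(5−j)!.
Computing: 120 − 120 + 60 − 20 + 5 − 1 = 44.

44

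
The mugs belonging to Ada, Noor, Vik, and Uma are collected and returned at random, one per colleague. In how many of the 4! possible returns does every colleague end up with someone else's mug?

This is the derangement count D_4: permutations of 4 items with no fixed point.
By inclusion–exclusion this is Σ_{j=0}^{4} (−1)^j C(4,j)·(4−j)!.
Computing: 24 − 24 + 12 − 4 + 1 = 9.

9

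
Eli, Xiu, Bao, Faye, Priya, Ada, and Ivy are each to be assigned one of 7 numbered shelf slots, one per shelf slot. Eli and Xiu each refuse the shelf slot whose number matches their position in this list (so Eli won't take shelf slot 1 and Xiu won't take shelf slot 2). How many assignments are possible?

3720

Let Aᵢ (for i ∈ {1, 2}) be the placements that put person i in their forbidden shelf slot. Any j of these fix j positions, leaving (7−j)! ways to fill the rest, and there are C(2,j) ways to pick which j.
By inclusion–exclusion, the number of valid placements is Σ_{j=0}^{2} (−1)^j C(2,j)·(7−j)!.
Computing: 5040 − 1440 + 120 = 3720.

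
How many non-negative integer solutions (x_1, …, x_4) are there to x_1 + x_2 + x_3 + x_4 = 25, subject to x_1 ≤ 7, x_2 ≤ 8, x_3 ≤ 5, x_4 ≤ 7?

10

Ignoring the caps, the number of non-negative solutions to x_1+…+x_4 = 25 is C(28,3) = 3276.
Subtract solutions that violate a single cap (substitute x_i' = x_i − (cap_i+1)): x_1 ≥ 8 gives C(20,3) = 1140; x_2 ≥ 9 gives C(19,3) = 969; x_3 ≥ 6 gives C(22,3) = 1540; x_4 ≥ 8 gives C(20,3) = 1140. Together 4789.
Add back pairs where two caps are both exceeded: 165 + 364 + 220 + 286 + 165 + 364 = 1564.
Subtract triples: 10 + 1 + 20 + 10 = 41.
By inclusion–exclusion the count is 3276 − 4789 + 1564 − 41 = 10.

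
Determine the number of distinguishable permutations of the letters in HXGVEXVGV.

HXGVEXVGV has 9 letters with G appearing twice, V appearing 3 times, and X appearing twice.
The number of distinct arrangements is 9!/(3!·2!·2!) = 362880/24 = 15120.

15120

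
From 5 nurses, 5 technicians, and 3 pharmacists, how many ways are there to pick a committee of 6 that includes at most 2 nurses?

1008

Split by how many nurses are chosen (0 through 2).
Sum: C(5,0)·C(8,6) + C(5,1)·C(8,5) + C(5,2)·C(8,4) = 28 + 280 + 700 = 1008.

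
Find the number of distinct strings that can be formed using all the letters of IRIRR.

10

IRIRR has 5 letters with I appearing twice and R appearing 3 times.
So there are 5! / (3!·2!) = 10 distinguishable arrangements.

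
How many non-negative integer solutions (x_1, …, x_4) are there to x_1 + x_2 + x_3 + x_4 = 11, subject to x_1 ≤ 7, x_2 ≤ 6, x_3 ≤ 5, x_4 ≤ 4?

Without the upper bounds there are C(14,3) = 364 ways to split 11 among 4 variables.
Subtract solutions that violate a single cap (substitute x_i' = x_i − (cap_i+1)): x_1 ≥ 8 gives C(6,3) = 20; x_2 ≥ 7 gives C(7,3) = 35; x_3 ≥ 6 gives C(8,3) = 56; x_4 ≥ 5 gives C(9,3) = 84. Together 195.
Add back pairs where two caps are both exceeded: 0 + 0 + 0 + 0 + 0 + 1 = 1.
By inclusion–exclusion the count is 364 − 195 + 1 = 170.

170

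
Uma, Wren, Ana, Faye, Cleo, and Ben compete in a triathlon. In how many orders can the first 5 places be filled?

There are 6 choices for 1st place, 5 for 2nd, and so on down to 2 for position 5.
That gives 6 × 5 × 4 × 3 × 2 = 720.

720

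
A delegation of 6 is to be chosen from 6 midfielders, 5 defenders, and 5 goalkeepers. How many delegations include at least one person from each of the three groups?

With no constraint there are C(16,6) = 8008 possible selections.
Selections missing a whole group: no midfielders → C(10,6) = 210; no defenders → C(11,6) = 462; no goalkeepers → C(11,6) = 462.
Add back selections omitting two groups (i.e. drawn from a single group): C(6,6) + C(5,6) + C(5,6) = 1.
By inclusion–exclusion: 8008 − 1134 + 1 = 6875.

6875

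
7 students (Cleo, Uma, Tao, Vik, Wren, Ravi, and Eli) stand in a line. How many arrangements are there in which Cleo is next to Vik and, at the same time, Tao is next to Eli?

Treat {Cleo,Vik} as one block (2 orders) and {Tao,Eli} as another (2 orders).
That leaves 5 units to arrange: 2 × 2 × 5! = 4 × 120 = 480.

480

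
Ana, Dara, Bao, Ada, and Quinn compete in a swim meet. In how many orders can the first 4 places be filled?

120

This is an ordered selection of 4 from 5: P(5,4).
That gives 5 × 4 × 3 × 2 = 120.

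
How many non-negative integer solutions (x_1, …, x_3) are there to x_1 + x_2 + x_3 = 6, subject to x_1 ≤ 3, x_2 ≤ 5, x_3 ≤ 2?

11

By stars and bars, unrestricted non-negative solutions to x_1+…+x_3 = 6 number C(6+2,2) = 28.
Subtract solutions that violate a single cap (substitute x_i' = x_i − (cap_i+1)): x_1 ≥ 4 gives C(4,2) = 6; x_2 ≥ 6 gives C(2,2) = 1; x_3 ≥ 3 gives C(5,2) = 10. Together 17.
No two caps can be exceeded simultaneously, so the pair terms are all 0.
By inclusion–exclusion the count is 28 − 17 + 0 = 11.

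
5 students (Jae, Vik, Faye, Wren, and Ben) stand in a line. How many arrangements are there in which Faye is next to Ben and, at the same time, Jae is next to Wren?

Treat {Faye,Ben} as one block (2 orders) and {Jae,Wren} as another (2 orders).
That leaves 3 units to arrange: 2 × 2 × 3! = 4 × 6 = 24.

24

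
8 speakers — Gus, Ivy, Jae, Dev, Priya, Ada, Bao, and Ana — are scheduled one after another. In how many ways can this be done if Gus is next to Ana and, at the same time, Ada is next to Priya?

2880

Treat {Gus,Ana} as one block (2 orders) and {Ada,Priya} as another (2 orders).
That leaves 6 units to arrange: 2 × 2 × 6! = 4 × 720 = 2880.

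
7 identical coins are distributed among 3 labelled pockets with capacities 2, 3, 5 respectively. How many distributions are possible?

9

By stars and bars, unrestricted non-negative solutions to x_1+…+x_3 = 7 number C(7+2,2) = 36.
Subtract solutions that violate a single cap (substitute x_i' = x_i − (cap_i+1)): x_1 ≥ 3 gives C(6,2) = 15; x_2 ≥ 4 gives C(5,2) = 10; x_3 ≥ 6 gives C(3,2) = 3. Together 28.
Add back pairs where two caps are both exceeded: 1 + 0 + 0 = 1.
By inclusion–exclusion the count is 36 − 28 + 1 = 9.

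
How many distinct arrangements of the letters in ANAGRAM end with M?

With the last slot taken by M, it remains to arrange the other 6 letters (ANAGRA).
Those 6 letters have A appearing 3 times, giving (6)!/(3!) = 120.

120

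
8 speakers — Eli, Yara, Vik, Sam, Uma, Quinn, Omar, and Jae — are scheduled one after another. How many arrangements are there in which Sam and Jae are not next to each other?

There are 8! = 40320 arrangements in all. If Sam and Jae are adjacent, merging them into one block gives 2·(7)! = 10080 arrangements.
Complementary counting: 40320 − 10080 = 30240.

30240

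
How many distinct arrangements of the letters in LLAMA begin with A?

12

With the first slot taken by A, it remains to arrange the other 4 letters (LLMA).
Those 4 letters have L appearing twice, giving (4)!/(2!) = 12.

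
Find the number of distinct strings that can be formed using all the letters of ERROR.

ERROR has 5 letters with R appearing 3 times.
Dividing 5! = 120 by 3! = 6 for the repeated letters gives 20.

20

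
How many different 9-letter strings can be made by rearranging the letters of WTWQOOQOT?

The 9 letters of WTWQOOQOT have repeats: O appearing 3 times, Q appearing twice, T appearing twice, and W appearing twice.
The number of distinct arrangements is 9!/(3!·2!·2!·2!) = 362880/48 = 7560.

7560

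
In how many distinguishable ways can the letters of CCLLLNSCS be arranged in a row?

CCLLLNSCS has 9 letters with C appearing 3 times, L appearing 3 times, and S appearing twice.
Dividing 9! = 362880 by 3!·3!·2! = 72 for the repeated letters gives 5040.

5040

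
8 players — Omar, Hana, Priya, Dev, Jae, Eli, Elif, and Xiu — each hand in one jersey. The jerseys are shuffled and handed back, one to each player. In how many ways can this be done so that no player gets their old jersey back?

Count assignments avoiding every fixed point. For any j of the 8 players fixed to their old jersey, the other 8−j can be arranged in (8−j)! ways.
By inclusion–exclusion this is Σ_{j=0}^{8} (−1)^j C(8,j)·(8−j)!.
Computing: 40320 − 40320 + 20160 − 6720 + 1680 − 336 + 56 − 8 + 1 = 14833.

14833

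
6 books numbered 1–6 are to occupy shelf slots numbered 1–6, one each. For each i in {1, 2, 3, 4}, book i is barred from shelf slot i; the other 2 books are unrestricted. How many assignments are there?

362

Let Aᵢ (for 1 ≤ i ≤ 4) be the placements that put book i in its forbidden shelf slot. Any j of these fix j positions, leaving (6−j)! ways to fill the rest, and there are C(4,j) ways to pick which j.
By inclusion–exclusion, the number of valid placements is Σ_{j=0}^{4} (−1)^j C(4,j)·(6−j)!.
Computing: 720 − 480 + 144 − 24 + 2 = 362.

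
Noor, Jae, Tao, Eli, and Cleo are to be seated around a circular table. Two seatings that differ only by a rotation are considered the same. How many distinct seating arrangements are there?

24

Seat Noor anywhere (absorbing the rotational symmetry), then permute the other 4: (4)! = 24.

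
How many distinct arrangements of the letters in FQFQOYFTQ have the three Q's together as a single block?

Treat the 3 copies of Q as a single block. The multiset to arrange is then {QQQ, F, F, F, O, T, Y}, 7 items in all.
That gives (7)!/(3!) = 840 arrangements.

840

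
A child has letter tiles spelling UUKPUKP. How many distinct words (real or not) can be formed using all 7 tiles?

210

UUKPUKP has 7 letters with K appearing twice, P appearing twice, and U appearing 3 times.
The number of distinct arrangements is 7!/(3!·2!·2!) = 5040/24 = 210.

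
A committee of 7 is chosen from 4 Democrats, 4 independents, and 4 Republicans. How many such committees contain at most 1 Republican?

Split by how many Republicans are chosen (0 through 1).
Sum: C(4,0)·C(8,7) + C(4,1)·C(8,6) = 8 + 112 = 120.

120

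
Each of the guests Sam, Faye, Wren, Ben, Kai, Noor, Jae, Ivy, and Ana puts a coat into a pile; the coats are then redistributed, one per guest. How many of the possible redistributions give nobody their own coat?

Count assignments avoiding every fixed point. For any j of the 9 guests fixed to their own coat, the other 9−j can be arranged in (9−j)! ways.
By inclusion–exclusion this is Σ_{j=0}^{9} (−1)^j C(9,j)·(9−j)!.
Computing: 362880 − 362880 + 181440 − 60480 + 15120 − 3024 + 504 − 72 + 9 − 1 = 133496.

133496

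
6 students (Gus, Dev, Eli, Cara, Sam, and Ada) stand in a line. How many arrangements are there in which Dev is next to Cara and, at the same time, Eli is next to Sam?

Treat {Dev,Cara} as one block (2 orders) and {Eli,Sam} as another (2 orders).
That leaves 4 units to arrange: 2 × 2 × 4! = 4 × 24 = 96.

96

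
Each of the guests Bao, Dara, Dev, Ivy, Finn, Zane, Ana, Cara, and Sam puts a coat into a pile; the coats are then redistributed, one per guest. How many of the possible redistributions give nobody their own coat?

This is the derangement count D_9: permutations of 9 items with no fixed point.
By inclusion–exclusion this is Σ_{j=0}^{9} (−1)^j C(9,j)·(9−j)!.
Computing: 362880 − 362880 + 181440 − 60480 + 15120 − 3024 + 504 − 72 + 9 − 1 = 133496.

133496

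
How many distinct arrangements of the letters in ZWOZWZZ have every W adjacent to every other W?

30

Treat the 2 copies of W as a single block. The multiset to arrange is then {WW, O, Z, Z, Z, Z}, 6 items in all.
That gives (6)!/(4!) = 30 arrangements.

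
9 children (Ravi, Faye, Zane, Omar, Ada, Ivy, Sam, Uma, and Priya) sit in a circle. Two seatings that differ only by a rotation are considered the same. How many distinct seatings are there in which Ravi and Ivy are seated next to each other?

Glue Ravi and Ivy into a block (2 internal orders). Seating 8 units around a circle gives (7)! arrangements.
So 2 × (7)! = 2 × 5040 = 10080.

10080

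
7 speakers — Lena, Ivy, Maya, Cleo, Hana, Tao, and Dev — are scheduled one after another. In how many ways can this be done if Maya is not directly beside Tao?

Of the 7! = 5040 arrangements, those with Maya and Tao adjacent number 2 × 6! = 1440 (treat the pair as a block with 2 internal orders).
Complementary counting: 5040 − 1440 = 3600.

3600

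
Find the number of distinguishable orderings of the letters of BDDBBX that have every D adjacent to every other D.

20

Treat the 2 copies of D as a single block. The multiset to arrange is then {DD, B, B, B, X}, 5 items in all.
That gives (5)!/(3!) = 20 arrangements.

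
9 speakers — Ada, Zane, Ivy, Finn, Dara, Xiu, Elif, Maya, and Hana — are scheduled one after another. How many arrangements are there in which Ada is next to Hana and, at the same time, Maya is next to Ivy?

Treat {Ada,Hana} as one block (2 orders) and {Maya,Ivy} as another (2 orders).
That leaves 7 units to arrange: 2 × 2 × 7! = 4 × 5040 = 20160.

20160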